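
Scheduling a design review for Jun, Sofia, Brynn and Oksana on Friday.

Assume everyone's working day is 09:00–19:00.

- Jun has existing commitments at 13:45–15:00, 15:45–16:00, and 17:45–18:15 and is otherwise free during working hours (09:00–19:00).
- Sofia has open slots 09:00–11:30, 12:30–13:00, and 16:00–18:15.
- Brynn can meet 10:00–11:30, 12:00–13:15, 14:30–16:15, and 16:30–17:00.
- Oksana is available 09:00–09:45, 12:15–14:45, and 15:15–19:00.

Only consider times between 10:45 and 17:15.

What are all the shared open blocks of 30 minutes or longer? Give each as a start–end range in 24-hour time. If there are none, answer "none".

Jun free within 09:00–19:00: 09:00–13:45, 15:00–15:45, 16:00–17:45, 18:15–19:00.
Jun ∩ Sofia: 09:00–11:30, 12:30–13:00, 16:00–17:45.
Jun ∩ Sofia ∩ Brynn: 10:00–11:30, 12:30–13:00, 16:00–16:15, 16:30–17:00.
Jun ∩ Sofia ∩ Brynn ∩ Oksana: 12:30–13:00, 16:00–16:15, 16:30–17:00.
Restricted to 10:45–17:15: 12:30–13:00, 16:00–16:15, 16:30–17:00.
Windows ≥ 30 min: 12:30–13:00, 16:30–17:00.

12:30–13:00, 16:30–17:00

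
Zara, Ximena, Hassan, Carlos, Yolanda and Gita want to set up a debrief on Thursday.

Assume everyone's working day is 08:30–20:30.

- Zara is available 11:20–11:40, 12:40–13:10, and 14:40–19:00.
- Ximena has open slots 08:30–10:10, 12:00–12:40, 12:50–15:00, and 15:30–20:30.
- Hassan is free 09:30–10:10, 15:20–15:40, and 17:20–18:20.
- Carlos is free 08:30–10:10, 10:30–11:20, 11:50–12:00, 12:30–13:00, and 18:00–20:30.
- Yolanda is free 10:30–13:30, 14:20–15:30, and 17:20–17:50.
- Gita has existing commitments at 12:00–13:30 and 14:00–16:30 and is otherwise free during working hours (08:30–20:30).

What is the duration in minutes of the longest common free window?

0 minutes

Gita free within 08:30–20:30: 08:30–12:00, 13:30–14:00, 16:30–20:30.
Zara ∩ Ximena: 12:50–13:10, 14:40–15:00, 15:30–19:00.
Zara ∩ Ximena ∩ Hassan: 15:30–15:40, 17:20–18:20.
Zara ∩ Ximena ∩ Hassan ∩ Carlos: 18:00–18:20.
Zara ∩ Ximena ∩ Hassan ∩ Carlos ∩ Yolanda: (none).
Zara ∩ Ximena ∩ Hassan ∩ Carlos ∩ Yolanda ∩ Gita: (none).
No common window.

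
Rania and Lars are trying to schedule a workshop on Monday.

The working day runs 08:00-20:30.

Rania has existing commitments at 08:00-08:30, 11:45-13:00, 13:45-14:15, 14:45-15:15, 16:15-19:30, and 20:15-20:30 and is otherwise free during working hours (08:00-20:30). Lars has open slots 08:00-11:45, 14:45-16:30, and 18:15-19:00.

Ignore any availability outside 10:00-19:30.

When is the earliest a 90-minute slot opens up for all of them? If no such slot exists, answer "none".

10:00

Rania free within 08:00–20:30: 08:30–11:45, 13:00–13:45, 14:15–14:45, 15:15–16:15, 19:30–20:15.
Rania ∩ Lars: 08:30–11:45, 15:15–16:15.
Restricted to 10:00–19:30: 10:00–11:45, 15:15–16:15.
Windows ≥ 90 min: 10:00–11:45.
Earliest such window starts at 10:00.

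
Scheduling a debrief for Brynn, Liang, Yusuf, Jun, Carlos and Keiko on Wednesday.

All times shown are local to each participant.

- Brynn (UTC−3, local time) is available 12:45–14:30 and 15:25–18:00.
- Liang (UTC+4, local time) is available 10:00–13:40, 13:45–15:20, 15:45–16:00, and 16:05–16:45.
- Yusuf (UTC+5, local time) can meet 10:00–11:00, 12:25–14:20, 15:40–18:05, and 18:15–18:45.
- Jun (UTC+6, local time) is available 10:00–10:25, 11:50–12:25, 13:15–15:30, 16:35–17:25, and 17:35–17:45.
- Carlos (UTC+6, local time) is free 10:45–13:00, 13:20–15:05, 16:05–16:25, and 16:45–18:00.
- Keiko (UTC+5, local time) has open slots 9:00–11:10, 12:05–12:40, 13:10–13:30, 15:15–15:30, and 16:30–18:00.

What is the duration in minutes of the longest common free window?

Brynn → UTC: 15:45–17:30, 18:25–21:00.
Liang → UTC: 06:00–09:40, 09:45–11:20, 11:45–12:00, 12:05–12:45.
Yusuf → UTC: 05:00–06:00, 07:25–09:20, 10:40–13:05, 13:15–13:45.
Jun → UTC: 04:00–04:25, 05:50–06:25, 07:15–09:30, 10:35–11:25, 11:35–11:45.
Carlos → UTC: 04:45–07:00, 07:20–09:05, 10:05–10:25, 10:45–12:00.
Keiko → UTC: 04:00–06:10, 07:05–07:40, 08:10–08:30, 10:15–10:30, 11:30–13:00.
Brynn ∩ Liang: (none).
Brynn ∩ Liang ∩ Yusuf: (none).
Brynn ∩ Liang ∩ Yusuf ∩ Jun: (none).
Brynn ∩ Liang ∩ Yusuf ∩ Jun ∩ Carlos: (none).
Brynn ∩ Liang ∩ Yusuf ∩ Jun ∩ Carlos ∩ Keiko: (none).
No common window.

0 minutes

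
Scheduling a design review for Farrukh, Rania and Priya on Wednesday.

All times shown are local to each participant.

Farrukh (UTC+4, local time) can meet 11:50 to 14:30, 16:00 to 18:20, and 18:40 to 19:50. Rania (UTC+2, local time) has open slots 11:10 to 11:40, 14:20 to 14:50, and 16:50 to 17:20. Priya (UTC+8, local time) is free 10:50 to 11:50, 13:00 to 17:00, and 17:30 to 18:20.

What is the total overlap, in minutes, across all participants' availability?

Farrukh → UTC: 07:50–10:30, 12:00–14:20, 14:40–15:50.
Rania → UTC: 09:10–09:40, 12:20–12:50, 14:50–15:20.
Priya → UTC: 02:50–03:50, 05:00–09:00, 09:30–10:20.
Farrukh ∩ Rania: 09:10–09:40, 12:20–12:50, 14:50–15:20.
Farrukh ∩ Rania ∩ Priya: 09:30–09:40.
Total common minutes: 10.

10 minutes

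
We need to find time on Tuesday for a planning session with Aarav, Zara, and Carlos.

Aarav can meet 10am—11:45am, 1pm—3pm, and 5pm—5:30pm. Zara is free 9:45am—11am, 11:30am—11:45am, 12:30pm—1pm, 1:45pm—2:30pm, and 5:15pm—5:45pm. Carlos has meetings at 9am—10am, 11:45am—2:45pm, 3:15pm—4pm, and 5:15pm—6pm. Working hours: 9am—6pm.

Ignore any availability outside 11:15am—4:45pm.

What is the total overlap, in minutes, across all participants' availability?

15 minutes

Carlos free within 09:00–18:00: 10:00–11:45, 14:45–15:15, 16:00–17:15.
Aarav ∩ Zara: 10:00–11:00, 11:30–11:45, 13:45–14:30, 17:15–17:30.
Aarav ∩ Zara ∩ Carlos: 10:00–11:00, 11:30–11:45.
Restricted to 11:15–16:45: 11:30–11:45.
Total common minutes: 15.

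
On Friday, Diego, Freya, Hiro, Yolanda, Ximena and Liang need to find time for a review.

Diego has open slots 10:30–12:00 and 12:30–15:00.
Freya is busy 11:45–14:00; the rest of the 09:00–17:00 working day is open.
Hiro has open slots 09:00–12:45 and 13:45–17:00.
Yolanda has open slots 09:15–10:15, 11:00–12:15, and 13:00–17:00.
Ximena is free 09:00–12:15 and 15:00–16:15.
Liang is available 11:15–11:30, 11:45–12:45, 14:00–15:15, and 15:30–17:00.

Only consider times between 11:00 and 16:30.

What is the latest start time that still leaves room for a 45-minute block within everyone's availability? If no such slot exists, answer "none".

none

Freya free within 09:00–17:00: 09:00–11:45, 14:00–17:00.
Diego ∩ Freya: 10:30–11:45, 14:00–15:00.
Diego ∩ Freya ∩ Hiro: 10:30–11:45, 14:00–15:00.
Diego ∩ Freya ∩ Hiro ∩ Yolanda: 11:00–11:45, 14:00–15:00.
Diego ∩ Freya ∩ Hiro ∩ Yolanda ∩ Ximena: 11:00–11:45.
Diego ∩ Freya ∩ Hiro ∩ Yolanda ∩ Ximena ∩ Liang: 11:15–11:30.
Restricted to 11:00–16:30: 11:15–11:30.
Windows ≥ 45 min: (none).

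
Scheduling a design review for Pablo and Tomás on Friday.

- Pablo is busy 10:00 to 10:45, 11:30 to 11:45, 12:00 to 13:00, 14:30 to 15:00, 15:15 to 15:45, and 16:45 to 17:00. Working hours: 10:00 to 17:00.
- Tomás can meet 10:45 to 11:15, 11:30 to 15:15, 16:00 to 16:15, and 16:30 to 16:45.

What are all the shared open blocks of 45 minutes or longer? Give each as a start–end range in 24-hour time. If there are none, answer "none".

13:00–14:30

Pablo free within 10:00–17:00: 10:45–11:30, 11:45–12:00, 13:00–14:30, 15:00–15:15, 15:45–16:45.
Pablo ∩ Tomás: 10:45–11:15, 11:45–12:00, 13:00–14:30, 15:00–15:15, 16:00–16:15, 16:30–16:45.
Windows ≥ 45 min: 13:00–14:30.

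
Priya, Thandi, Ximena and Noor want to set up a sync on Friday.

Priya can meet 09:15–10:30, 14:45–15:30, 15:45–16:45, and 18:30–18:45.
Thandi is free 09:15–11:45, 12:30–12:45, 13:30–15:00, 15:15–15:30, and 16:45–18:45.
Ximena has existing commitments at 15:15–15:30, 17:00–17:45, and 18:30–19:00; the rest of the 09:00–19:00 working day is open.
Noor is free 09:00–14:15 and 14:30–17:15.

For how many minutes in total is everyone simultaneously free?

90 minutes

Ximena free within 09:00–19:00: 09:00–15:15, 15:30–17:00, 17:45–18:30.
Priya ∩ Thandi: 09:15–10:30, 14:45–15:00, 15:15–15:30, 18:30–18:45.
Priya ∩ Thandi ∩ Ximena: 09:15–10:30, 14:45–15:00.
Priya ∩ Thandi ∩ Ximena ∩ Noor: 09:15–10:30, 14:45–15:00.
Total common minutes: 75 + 15 = 90.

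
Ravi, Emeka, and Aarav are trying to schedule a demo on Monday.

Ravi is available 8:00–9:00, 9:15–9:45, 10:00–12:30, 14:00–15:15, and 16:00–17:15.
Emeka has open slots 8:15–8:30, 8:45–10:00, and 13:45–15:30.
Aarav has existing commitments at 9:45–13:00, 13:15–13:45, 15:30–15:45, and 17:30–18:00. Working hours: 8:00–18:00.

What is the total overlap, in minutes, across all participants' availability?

Aarav free within 08:00–18:00: 08:00–09:45, 13:00–13:15, 13:45–15:30, 15:45–17:30.
Ravi ∩ Emeka: 08:15–08:30, 08:45–09:00, 09:15–09:45, 14:00–15:15.
Ravi ∩ Emeka ∩ Aarav: 08:15–08:30, 08:45–09:00, 09:15–09:45, 14:00–15:15.
Total common minutes: 15 + 15 + 30 + 75 = 135.

135 minutes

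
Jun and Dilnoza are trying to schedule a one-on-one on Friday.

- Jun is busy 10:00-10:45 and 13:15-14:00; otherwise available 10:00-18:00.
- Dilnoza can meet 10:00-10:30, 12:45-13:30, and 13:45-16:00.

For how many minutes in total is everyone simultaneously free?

Jun free within 10:00–18:00: 10:45–13:15, 14:00–18:00.
Jun ∩ Dilnoza: 12:45–13:15, 14:00–16:00.
Total common minutes: 30 + 120 = 150.

150 minutes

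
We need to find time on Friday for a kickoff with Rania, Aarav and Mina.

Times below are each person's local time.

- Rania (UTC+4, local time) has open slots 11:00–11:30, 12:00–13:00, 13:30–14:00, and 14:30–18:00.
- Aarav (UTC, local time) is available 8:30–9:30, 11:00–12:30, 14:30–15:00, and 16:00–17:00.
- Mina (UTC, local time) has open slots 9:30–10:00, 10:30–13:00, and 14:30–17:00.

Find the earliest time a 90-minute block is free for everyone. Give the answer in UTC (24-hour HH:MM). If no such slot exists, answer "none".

Rania → UTC: 07:00–07:30, 08:00–09:00, 09:30–10:00, 10:30–14:00.
Aarav → UTC: 08:30–09:30, 11:00–12:30, 14:30–15:00, 16:00–17:00.
Mina → UTC: 09:30–10:00, 10:30–13:00, 14:30–17:00.
Rania ∩ Aarav: 08:30–09:00, 11:00–12:30.
Rania ∩ Aarav ∩ Mina: 11:00–12:30.
Windows ≥ 90 min: 11:00–12:30.
Earliest such window starts at 11:00.

11:00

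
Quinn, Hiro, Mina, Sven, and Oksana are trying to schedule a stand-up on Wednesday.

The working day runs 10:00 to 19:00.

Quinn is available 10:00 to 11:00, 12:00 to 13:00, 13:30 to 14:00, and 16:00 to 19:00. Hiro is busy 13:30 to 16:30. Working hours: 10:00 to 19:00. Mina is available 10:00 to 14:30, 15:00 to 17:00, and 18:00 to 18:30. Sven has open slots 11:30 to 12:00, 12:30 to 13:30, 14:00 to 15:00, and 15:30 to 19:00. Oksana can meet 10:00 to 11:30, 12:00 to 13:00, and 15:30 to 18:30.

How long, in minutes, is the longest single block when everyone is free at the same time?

30 minutes

Hiro free within 10:00–19:00: 10:00–13:30, 16:30–19:00.
Quinn ∩ Hiro: 10:00–11:00, 12:00–13:00, 16:30–19:00.
Quinn ∩ Hiro ∩ Mina: 10:00–11:00, 12:00–13:00, 16:30–17:00, 18:00–18:30.
Quinn ∩ Hiro ∩ Mina ∩ Sven: 12:30–13:00, 16:30–17:00, 18:00–18:30.
Quinn ∩ Hiro ∩ Mina ∩ Sven ∩ Oksana: 12:30–13:00, 16:30–17:00, 18:00–18:30.
Common window lengths: 30, 30, 30 min; longest is 30.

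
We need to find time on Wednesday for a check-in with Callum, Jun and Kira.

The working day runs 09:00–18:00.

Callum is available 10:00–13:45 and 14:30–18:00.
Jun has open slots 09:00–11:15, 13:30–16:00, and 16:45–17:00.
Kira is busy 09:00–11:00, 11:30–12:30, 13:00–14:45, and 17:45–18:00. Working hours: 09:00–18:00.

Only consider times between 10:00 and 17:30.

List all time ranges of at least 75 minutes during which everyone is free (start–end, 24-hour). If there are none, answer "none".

14:45–16:00

Kira free within 09:00–18:00: 11:00–11:30, 12:30–13:00, 14:45–17:45.
Callum ∩ Jun: 10:00–11:15, 13:30–13:45, 14:30–16:00, 16:45–17:00.
Callum ∩ Jun ∩ Kira: 11:00–11:15, 14:45–16:00, 16:45–17:00.
Restricted to 10:00–17:30: 11:00–11:15, 14:45–16:00, 16:45–17:00.
Windows ≥ 75 min: 14:45–16:00.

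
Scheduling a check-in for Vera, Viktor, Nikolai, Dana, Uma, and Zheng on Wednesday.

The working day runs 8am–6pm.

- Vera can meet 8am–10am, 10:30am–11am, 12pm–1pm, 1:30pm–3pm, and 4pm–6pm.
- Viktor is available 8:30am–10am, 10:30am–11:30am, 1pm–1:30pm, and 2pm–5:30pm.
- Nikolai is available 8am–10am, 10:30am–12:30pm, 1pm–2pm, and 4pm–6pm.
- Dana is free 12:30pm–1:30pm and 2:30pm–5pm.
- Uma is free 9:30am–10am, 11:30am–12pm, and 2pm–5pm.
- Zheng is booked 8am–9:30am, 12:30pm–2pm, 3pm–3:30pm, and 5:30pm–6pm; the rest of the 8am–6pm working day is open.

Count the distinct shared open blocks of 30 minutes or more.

1

Zheng free within 08:00–18:00: 09:30–12:30, 14:00–15:00, 15:30–17:30.
Vera ∩ Viktor: 08:30–10:00, 10:30–11:00, 14:00–15:00, 16:00–17:30.
Vera ∩ Viktor ∩ Nikolai: 08:30–10:00, 10:30–11:00, 16:00–17:30.
Vera ∩ Viktor ∩ Nikolai ∩ Dana: 16:00–17:00.
Vera ∩ Viktor ∩ Nikolai ∩ Dana ∩ Uma: 16:00–17:00.
Vera ∩ Viktor ∩ Nikolai ∩ Dana ∩ Uma ∩ Zheng: 16:00–17:00.
Windows ≥ 30 min: 16:00–17:00.
That's 1 window.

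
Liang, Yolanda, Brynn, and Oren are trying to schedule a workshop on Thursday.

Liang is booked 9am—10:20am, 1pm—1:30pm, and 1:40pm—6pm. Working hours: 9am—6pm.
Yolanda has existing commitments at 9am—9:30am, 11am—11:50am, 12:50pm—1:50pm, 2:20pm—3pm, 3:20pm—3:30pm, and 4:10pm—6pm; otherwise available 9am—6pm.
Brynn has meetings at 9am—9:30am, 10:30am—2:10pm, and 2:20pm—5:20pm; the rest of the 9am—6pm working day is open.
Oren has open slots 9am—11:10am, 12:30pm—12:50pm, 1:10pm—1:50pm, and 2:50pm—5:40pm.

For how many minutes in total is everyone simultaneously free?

Liang free within 09:00–18:00: 10:20–13:00, 13:30–13:40.
Yolanda free within 09:00–18:00: 09:30–11:00, 11:50–12:50, 13:50–14:20, 15:00–15:20, 15:30–16:10.
Brynn free within 09:00–18:00: 09:30–10:30, 14:10–14:20, 17:20–18:00.
Liang ∩ Yolanda: 10:20–11:00, 11:50–12:50.
Liang ∩ Yolanda ∩ Brynn: 10:20–10:30.
Liang ∩ Yolanda ∩ Brynn ∩ Oren: 10:20–10:30.
Total common minutes: 10.

10 minutes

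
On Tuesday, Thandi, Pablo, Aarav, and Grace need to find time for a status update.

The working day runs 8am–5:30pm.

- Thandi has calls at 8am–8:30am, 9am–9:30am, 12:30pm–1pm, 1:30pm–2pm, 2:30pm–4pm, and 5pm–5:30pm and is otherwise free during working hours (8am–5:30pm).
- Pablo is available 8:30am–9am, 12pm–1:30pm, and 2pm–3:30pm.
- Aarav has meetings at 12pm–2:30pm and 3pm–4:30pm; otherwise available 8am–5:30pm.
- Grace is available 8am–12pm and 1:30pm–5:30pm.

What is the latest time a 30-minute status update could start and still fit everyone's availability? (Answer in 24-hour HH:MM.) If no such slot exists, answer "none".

08:30

Thandi free within 08:00–17:30: 08:30–09:00, 09:30–12:30, 13:00–13:30, 14:00–14:30, 16:00–17:00.
Aarav free within 08:00–17:30: 08:00–12:00, 14:30–15:00, 16:30–17:30.
Thandi ∩ Pablo: 08:30–09:00, 12:00–12:30, 13:00–13:30, 14:00–14:30.
Thandi ∩ Pablo ∩ Aarav: 08:30–09:00.
Thandi ∩ Pablo ∩ Aarav ∩ Grace: 08:30–09:00.
Windows ≥ 30 min: 08:30–09:00.
Latest start in the last window 08:30–09:00 is 09:00 − 30 min = 08:30.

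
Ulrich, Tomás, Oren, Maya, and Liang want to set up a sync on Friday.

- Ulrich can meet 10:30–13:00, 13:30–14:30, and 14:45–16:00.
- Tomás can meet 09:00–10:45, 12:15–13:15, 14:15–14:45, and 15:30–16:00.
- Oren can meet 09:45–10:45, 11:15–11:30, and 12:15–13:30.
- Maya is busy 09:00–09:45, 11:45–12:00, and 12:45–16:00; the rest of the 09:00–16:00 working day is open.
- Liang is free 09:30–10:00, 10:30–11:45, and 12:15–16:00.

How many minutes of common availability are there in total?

Maya free within 09:00–16:00: 09:45–11:45, 12:00–12:45.
Ulrich ∩ Tomás: 10:30–10:45, 12:15–13:00, 14:15–14:30, 15:30–16:00.
Ulrich ∩ Tomás ∩ Oren: 10:30–10:45, 12:15–13:00.
Ulrich ∩ Tomás ∩ Oren ∩ Maya: 10:30–10:45, 12:15–12:45.
Ulrich ∩ Tomás ∩ Oren ∩ Maya ∩ Liang: 10:30–10:45, 12:15–12:45.
Total common minutes: 15 + 30 = 45.

45 minutes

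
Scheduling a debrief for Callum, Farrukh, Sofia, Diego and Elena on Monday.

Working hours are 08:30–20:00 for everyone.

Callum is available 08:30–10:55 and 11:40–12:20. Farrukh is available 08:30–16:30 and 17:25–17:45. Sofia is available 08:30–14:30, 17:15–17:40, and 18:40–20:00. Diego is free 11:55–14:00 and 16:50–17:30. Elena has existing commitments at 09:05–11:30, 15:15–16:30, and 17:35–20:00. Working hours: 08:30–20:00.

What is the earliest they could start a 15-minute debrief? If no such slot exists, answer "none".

Elena free within 08:30–20:00: 08:30–09:05, 11:30–15:15, 16:30–17:35.
Callum ∩ Farrukh: 08:30–10:55, 11:40–12:20.
Callum ∩ Farrukh ∩ Sofia: 08:30–10:55, 11:40–12:20.
Callum ∩ Farrukh ∩ Sofia ∩ Diego: 11:55–12:20.
Callum ∩ Farrukh ∩ Sofia ∩ Diego ∩ Elena: 11:55–12:20.
Windows ≥ 15 min: 11:55–12:20.
Earliest such window starts at 11:55.

11:55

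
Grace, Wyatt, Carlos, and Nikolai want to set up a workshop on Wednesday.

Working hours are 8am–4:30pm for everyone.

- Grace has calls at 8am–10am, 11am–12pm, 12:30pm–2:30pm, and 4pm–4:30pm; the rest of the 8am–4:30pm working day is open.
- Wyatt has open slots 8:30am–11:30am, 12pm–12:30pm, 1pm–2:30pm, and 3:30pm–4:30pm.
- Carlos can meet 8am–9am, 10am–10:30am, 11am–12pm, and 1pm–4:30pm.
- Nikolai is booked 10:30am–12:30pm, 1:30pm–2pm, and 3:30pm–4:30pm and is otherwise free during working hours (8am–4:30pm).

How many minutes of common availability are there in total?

30 minutes

Grace free within 08:00–16:30: 10:00–11:00, 12:00–12:30, 14:30–16:00.
Nikolai free within 08:00–16:30: 08:00–10:30, 12:30–13:30, 14:00–15:30.
Grace ∩ Wyatt: 10:00–11:00, 12:00–12:30, 15:30–16:00.
Grace ∩ Wyatt ∩ Carlos: 10:00–10:30, 15:30–16:00.
Grace ∩ Wyatt ∩ Carlos ∩ Nikolai: 10:00–10:30.
Total common minutes: 30.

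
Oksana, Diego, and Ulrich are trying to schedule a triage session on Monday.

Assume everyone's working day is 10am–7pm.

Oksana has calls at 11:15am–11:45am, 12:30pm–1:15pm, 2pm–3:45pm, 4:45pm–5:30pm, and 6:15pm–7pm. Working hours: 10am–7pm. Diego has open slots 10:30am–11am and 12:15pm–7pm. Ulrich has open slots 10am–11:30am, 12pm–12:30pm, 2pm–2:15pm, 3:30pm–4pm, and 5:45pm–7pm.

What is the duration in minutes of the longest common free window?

Oksana free within 10:00–19:00: 10:00–11:15, 11:45–12:30, 13:15–14:00, 15:45–16:45, 17:30–18:15.
Oksana ∩ Diego: 10:30–11:00, 12:15–12:30, 13:15–14:00, 15:45–16:45, 17:30–18:15.
Oksana ∩ Diego ∩ Ulrich: 10:30–11:00, 12:15–12:30, 15:45–16:00, 17:45–18:15.
Common window lengths: 30, 15, 15, 30 min; longest is 30.

30 minutes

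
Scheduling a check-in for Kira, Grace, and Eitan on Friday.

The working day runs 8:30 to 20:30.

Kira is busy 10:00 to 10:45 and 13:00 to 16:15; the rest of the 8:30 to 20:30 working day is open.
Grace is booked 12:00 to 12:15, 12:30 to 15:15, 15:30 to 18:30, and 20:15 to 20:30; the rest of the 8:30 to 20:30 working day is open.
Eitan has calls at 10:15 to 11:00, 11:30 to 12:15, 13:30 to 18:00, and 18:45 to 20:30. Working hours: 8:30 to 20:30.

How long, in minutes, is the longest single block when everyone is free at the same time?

90 minutes

Kira free within 08:30–20:30: 08:30–10:00, 10:45–13:00, 16:15–20:30.
Grace free within 08:30–20:30: 08:30–12:00, 12:15–12:30, 15:15–15:30, 18:30–20:15.
Eitan free within 08:30–20:30: 08:30–10:15, 11:00–11:30, 12:15–13:30, 18:00–18:45.
Kira ∩ Grace: 08:30–10:00, 10:45–12:00, 12:15–12:30, 18:30–20:15.
Kira ∩ Grace ∩ Eitan: 08:30–10:00, 11:00–11:30, 12:15–12:30, 18:30–18:45.
Common window lengths: 90, 30, 15, 15 min; longest is 90.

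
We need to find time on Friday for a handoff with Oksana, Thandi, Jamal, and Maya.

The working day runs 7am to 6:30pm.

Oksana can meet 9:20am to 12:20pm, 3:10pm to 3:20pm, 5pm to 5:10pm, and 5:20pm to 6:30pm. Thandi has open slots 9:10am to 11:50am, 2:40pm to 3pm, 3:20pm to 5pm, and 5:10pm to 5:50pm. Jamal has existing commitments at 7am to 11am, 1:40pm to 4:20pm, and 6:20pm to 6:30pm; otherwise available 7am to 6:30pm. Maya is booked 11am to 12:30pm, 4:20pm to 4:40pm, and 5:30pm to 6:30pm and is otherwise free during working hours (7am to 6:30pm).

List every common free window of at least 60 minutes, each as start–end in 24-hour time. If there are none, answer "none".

Jamal free within 07:00–18:30: 11:00–13:40, 16:20–18:20.
Maya free within 07:00–18:30: 07:00–11:00, 12:30–16:20, 16:40–17:30.
Oksana ∩ Thandi: 09:20–11:50, 17:20–17:50.
Oksana ∩ Thandi ∩ Jamal: 11:00–11:50, 17:20–17:50.
Oksana ∩ Thandi ∩ Jamal ∩ Maya: 17:20–17:30.
Windows ≥ 60 min: (none).

none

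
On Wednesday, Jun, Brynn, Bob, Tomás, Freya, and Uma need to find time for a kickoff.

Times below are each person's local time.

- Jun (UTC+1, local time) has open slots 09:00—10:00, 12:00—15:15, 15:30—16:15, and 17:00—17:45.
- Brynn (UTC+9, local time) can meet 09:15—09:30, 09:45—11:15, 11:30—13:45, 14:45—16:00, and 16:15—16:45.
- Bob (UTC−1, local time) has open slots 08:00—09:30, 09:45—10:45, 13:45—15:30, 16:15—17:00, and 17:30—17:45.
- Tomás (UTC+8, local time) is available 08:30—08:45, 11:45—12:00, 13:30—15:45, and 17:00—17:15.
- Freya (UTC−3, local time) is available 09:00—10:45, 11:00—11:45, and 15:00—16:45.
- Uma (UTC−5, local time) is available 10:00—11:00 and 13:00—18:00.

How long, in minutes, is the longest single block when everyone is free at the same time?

0 minutes

Jun → UTC: 08:00–09:00, 11:00–14:15, 14:30–15:15, 16:00–16:45.
Brynn → UTC: 00:15–00:30, 00:45–02:15, 02:30–04:45, 05:45–07:00, 07:15–07:45.
Bob → UTC: 09:00–10:30, 10:45–11:45, 14:45–16:30, 17:15–18:00, 18:30–18:45.
Tomás → UTC: 00:30–00:45, 03:45–04:00, 05:30–07:45, 09:00–09:15.
Freya → UTC: 12:00–13:45, 14:00–14:45, 18:00–19:45.
Uma → UTC: 15:00–16:00, 18:00–23:00.
Jun ∩ Brynn: (none).
Jun ∩ Brynn ∩ Bob: (none).
Jun ∩ Brynn ∩ Bob ∩ Tomás: (none).
Jun ∩ Brynn ∩ Bob ∩ Tomás ∩ Freya: (none).
Jun ∩ Brynn ∩ Bob ∩ Tomás ∩ Freya ∩ Uma: (none).
No common window.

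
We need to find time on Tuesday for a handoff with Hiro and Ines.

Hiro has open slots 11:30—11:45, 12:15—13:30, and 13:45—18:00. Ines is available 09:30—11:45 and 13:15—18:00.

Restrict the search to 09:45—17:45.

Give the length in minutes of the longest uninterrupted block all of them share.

240 minutes

Hiro ∩ Ines: 11:30–11:45, 13:15–13:30, 13:45–18:00.
Restricted to 09:45–17:45: 11:30–11:45, 13:15–13:30, 13:45–17:45.
Common window lengths: 15, 15, 240 min; longest is 240.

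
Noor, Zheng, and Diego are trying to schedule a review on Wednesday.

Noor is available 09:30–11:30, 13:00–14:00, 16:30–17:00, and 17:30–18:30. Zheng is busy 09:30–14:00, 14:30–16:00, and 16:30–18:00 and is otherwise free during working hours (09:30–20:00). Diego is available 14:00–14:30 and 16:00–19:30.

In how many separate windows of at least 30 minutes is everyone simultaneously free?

1

Zheng free within 09:30–20:00: 14:00–14:30, 16:00–16:30, 18:00–20:00.
Noor ∩ Zheng: 18:00–18:30.
Noor ∩ Zheng ∩ Diego: 18:00–18:30.
Windows ≥ 30 min: 18:00–18:30.
That's 1 window.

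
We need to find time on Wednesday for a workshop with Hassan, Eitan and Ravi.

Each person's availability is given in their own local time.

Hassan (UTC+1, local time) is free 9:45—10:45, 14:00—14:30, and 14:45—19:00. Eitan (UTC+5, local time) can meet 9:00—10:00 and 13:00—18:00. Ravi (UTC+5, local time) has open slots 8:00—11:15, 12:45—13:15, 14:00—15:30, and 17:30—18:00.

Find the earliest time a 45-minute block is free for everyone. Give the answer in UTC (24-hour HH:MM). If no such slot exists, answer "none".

09:00

Hassan → UTC: 08:45–09:45, 13:00–13:30, 13:45–18:00.
Eitan → UTC: 04:00–05:00, 08:00–13:00.
Ravi → UTC: 03:00–06:15, 07:45–08:15, 09:00–10:30, 12:30–13:00.
Hassan ∩ Eitan: 08:45–09:45.
Hassan ∩ Eitan ∩ Ravi: 09:00–09:45.
Windows ≥ 45 min: 09:00–09:45.
Earliest such window starts at 09:00.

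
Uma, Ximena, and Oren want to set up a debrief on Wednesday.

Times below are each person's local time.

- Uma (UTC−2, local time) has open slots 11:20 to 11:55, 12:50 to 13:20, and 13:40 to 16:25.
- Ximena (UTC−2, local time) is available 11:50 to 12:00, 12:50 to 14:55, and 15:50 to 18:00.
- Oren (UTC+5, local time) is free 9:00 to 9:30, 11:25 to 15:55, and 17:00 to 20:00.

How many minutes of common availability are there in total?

15 minutes

Uma → UTC: 13:20–13:55, 14:50–15:20, 15:40–18:25.
Ximena → UTC: 13:50–14:00, 14:50–16:55, 17:50–20:00.
Oren → UTC: 04:00–04:30, 06:25–10:55, 12:00–15:00.
Uma ∩ Ximena: 13:50–13:55, 14:50–15:20, 15:40–16:55, 17:50–18:25.
Uma ∩ Ximena ∩ Oren: 13:50–13:55, 14:50–15:00.
Total common minutes: 5 + 10 = 15.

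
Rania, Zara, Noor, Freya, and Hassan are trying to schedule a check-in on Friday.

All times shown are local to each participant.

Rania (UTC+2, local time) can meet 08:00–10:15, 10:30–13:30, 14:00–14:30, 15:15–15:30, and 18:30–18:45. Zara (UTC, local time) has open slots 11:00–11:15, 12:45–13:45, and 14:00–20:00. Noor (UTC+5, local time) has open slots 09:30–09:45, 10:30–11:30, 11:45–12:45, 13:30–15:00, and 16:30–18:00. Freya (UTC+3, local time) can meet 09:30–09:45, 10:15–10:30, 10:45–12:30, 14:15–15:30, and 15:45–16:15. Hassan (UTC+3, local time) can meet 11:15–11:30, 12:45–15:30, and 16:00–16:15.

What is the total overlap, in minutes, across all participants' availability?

Rania → UTC: 06:00–08:15, 08:30–11:30, 12:00–12:30, 13:15–13:30, 16:30–16:45.
Zara → UTC: 11:00–11:15, 12:45–13:45, 14:00–20:00.
Noor → UTC: 04:30–04:45, 05:30–06:30, 06:45–07:45, 08:30–10:00, 11:30–13:00.
Freya → UTC: 06:30–06:45, 07:15–07:30, 07:45–09:30, 11:15–12:30, 12:45–13:15.
Hassan → UTC: 08:15–08:30, 09:45–12:30, 13:00–13:15.
Rania ∩ Zara: 11:00–11:15, 13:15–13:30, 16:30–16:45.
Rania ∩ Zara ∩ Noor: (none).
Rania ∩ Zara ∩ Noor ∩ Freya: (none).
Rania ∩ Zara ∩ Noor ∩ Freya ∩ Hassan: (none).
Total common minutes: 0.

0 minutes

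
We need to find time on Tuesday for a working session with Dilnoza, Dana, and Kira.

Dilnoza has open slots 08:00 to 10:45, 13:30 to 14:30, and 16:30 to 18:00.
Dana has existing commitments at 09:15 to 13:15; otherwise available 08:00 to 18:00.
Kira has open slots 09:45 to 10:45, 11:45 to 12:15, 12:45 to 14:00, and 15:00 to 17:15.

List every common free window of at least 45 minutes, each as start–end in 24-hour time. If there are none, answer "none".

Dana free within 08:00–18:00: 08:00–09:15, 13:15–18:00.
Dilnoza ∩ Dana: 08:00–09:15, 13:30–14:30, 16:30–18:00.
Dilnoza ∩ Dana ∩ Kira: 13:30–14:00, 16:30–17:15.
Windows ≥ 45 min: 16:30–17:15.

16:30–17:15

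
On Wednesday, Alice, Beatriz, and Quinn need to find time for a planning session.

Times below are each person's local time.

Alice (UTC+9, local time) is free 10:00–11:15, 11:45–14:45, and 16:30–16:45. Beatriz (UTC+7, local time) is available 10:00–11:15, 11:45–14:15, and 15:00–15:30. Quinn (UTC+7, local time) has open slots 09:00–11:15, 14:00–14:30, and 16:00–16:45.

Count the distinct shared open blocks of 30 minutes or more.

Alice → UTC: 01:00–02:15, 02:45–05:45, 07:30–07:45.
Beatriz → UTC: 03:00–04:15, 04:45–07:15, 08:00–08:30.
Quinn → UTC: 02:00–04:15, 07:00–07:30, 09:00–09:45.
Alice ∩ Beatriz: 03:00–04:15, 04:45–05:45.
Alice ∩ Beatriz ∩ Quinn: 03:00–04:15.
Windows ≥ 30 min: 03:00–04:15.
That's 1 window.

1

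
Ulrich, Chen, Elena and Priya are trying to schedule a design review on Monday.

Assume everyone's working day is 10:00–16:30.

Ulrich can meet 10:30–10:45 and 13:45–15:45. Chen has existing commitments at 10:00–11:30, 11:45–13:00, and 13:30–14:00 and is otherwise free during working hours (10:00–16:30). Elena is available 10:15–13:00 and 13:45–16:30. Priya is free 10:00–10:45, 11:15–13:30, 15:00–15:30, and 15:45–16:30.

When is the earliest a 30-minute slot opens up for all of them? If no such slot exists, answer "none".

15:00

Chen free within 10:00–16:30: 11:30–11:45, 13:00–13:30, 14:00–16:30.
Ulrich ∩ Chen: 14:00–15:45.
Ulrich ∩ Chen ∩ Elena: 14:00–15:45.
Ulrich ∩ Chen ∩ Elena ∩ Priya: 15:00–15:30.
Windows ≥ 30 min: 15:00–15:30.
Earliest such window starts at 15:00.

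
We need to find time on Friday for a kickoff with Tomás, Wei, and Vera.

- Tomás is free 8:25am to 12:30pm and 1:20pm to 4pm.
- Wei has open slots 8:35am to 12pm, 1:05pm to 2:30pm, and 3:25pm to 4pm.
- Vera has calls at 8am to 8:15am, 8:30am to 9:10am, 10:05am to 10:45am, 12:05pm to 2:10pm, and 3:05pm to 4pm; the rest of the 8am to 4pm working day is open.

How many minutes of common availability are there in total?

150 minutes

Vera free within 08:00–16:00: 08:15–08:30, 09:10–10:05, 10:45–12:05, 14:10–15:05.
Tomás ∩ Wei: 08:35–12:00, 13:20–14:30, 15:25–16:00.
Tomás ∩ Wei ∩ Vera: 09:10–10:05, 10:45–12:00, 14:10–14:30.
Total common minutes: 55 + 75 + 20 = 150.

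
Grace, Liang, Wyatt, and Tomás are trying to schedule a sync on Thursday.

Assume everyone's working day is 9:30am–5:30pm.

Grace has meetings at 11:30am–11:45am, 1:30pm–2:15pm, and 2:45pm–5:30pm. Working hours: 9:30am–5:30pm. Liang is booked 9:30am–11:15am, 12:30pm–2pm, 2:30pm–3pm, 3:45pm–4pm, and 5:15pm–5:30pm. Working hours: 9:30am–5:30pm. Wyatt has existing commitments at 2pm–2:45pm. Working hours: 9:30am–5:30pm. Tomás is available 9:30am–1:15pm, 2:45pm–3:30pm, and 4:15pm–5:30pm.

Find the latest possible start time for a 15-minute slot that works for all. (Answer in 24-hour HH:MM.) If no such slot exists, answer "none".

12:15

Grace free within 09:30–17:30: 09:30–11:30, 11:45–13:30, 14:15–14:45.
Liang free within 09:30–17:30: 11:15–12:30, 14:00–14:30, 15:00–15:45, 16:00–17:15.
Wyatt free within 09:30–17:30: 09:30–14:00, 14:45–17:30.
Grace ∩ Liang: 11:15–11:30, 11:45–12:30, 14:15–14:30.
Grace ∩ Liang ∩ Wyatt: 11:15–11:30, 11:45–12:30.
Grace ∩ Liang ∩ Wyatt ∩ Tomás: 11:15–11:30, 11:45–12:30.
Windows ≥ 15 min: 11:15–11:30, 11:45–12:30.
Latest start in the last window 11:45–12:30 is 12:30 − 15 min = 12:15.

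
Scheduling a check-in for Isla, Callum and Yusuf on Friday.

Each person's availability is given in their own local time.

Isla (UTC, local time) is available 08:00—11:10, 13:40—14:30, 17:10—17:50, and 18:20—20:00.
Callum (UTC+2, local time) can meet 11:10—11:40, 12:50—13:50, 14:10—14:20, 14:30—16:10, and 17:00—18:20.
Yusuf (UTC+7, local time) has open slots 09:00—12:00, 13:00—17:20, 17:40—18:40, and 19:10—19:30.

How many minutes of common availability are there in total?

50 minutes

Isla → UTC: 08:00–11:10, 13:40–14:30, 17:10–17:50, 18:20–20:00.
Callum → UTC: 09:10–09:40, 10:50–11:50, 12:10–12:20, 12:30–14:10, 15:00–16:20.
Yusuf → UTC: 02:00–05:00, 06:00–10:20, 10:40–11:40, 12:10–12:30.
Isla ∩ Callum: 09:10–09:40, 10:50–11:10, 13:40–14:10.
Isla ∩ Callum ∩ Yusuf: 09:10–09:40, 10:50–11:10.
Total common minutes: 30 + 20 = 50.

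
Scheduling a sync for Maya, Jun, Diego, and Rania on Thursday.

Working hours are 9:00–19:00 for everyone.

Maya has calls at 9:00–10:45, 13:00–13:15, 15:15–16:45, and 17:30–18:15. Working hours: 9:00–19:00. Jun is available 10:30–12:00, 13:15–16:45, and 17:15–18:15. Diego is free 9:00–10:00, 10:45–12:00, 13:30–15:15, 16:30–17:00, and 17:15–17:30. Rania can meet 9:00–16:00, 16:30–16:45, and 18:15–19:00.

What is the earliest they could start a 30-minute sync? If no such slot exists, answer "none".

Maya free within 09:00–19:00: 10:45–13:00, 13:15–15:15, 16:45–17:30, 18:15–19:00.
Maya ∩ Jun: 10:45–12:00, 13:15–15:15, 17:15–17:30.
Maya ∩ Jun ∩ Diego: 10:45–12:00, 13:30–15:15, 17:15–17:30.
Maya ∩ Jun ∩ Diego ∩ Rania: 10:45–12:00, 13:30–15:15.
Windows ≥ 30 min: 10:45–12:00, 13:30–15:15.
Earliest such window starts at 10:45.

10:45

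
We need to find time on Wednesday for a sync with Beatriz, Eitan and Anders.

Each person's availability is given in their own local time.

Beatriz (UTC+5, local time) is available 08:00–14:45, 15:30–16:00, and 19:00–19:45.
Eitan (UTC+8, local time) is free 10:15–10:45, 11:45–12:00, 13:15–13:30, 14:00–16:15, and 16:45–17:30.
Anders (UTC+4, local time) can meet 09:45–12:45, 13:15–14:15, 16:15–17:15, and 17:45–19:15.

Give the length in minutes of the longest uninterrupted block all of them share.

Beatriz → UTC: 03:00–09:45, 10:30–11:00, 14:00–14:45.
Eitan → UTC: 02:15–02:45, 03:45–04:00, 05:15–05:30, 06:00–08:15, 08:45–09:30.
Anders → UTC: 05:45–08:45, 09:15–10:15, 12:15–13:15, 13:45–15:15.
Beatriz ∩ Eitan: 03:45–04:00, 05:15–05:30, 06:00–08:15, 08:45–09:30.
Beatriz ∩ Eitan ∩ Anders: 06:00–08:15, 09:15–09:30.
Common window lengths: 135, 15 min; longest is 135.

135 minutes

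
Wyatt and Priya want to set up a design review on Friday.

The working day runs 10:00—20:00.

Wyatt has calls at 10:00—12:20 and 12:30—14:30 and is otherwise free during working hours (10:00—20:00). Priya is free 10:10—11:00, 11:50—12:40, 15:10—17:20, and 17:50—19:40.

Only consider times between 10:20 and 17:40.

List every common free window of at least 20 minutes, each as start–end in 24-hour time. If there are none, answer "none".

Wyatt free within 10:00–20:00: 12:20–12:30, 14:30–20:00.
Wyatt ∩ Priya: 12:20–12:30, 15:10–17:20, 17:50–19:40.
Restricted to 10:20–17:40: 12:20–12:30, 15:10–17:20.
Windows ≥ 20 min: 15:10–17:20.

15:10–17:20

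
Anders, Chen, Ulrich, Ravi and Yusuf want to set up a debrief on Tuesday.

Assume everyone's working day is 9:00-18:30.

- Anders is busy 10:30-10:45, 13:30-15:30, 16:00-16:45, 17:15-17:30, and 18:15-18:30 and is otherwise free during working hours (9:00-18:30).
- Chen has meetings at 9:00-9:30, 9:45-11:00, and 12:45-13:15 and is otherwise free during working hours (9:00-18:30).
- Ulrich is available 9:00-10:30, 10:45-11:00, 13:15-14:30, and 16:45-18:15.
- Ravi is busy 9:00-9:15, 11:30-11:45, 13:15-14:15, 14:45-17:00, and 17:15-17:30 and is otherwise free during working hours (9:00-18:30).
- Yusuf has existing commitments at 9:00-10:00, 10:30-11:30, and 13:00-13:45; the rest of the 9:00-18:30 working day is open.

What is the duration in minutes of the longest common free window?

Anders free within 09:00–18:30: 09:00–10:30, 10:45–13:30, 15:30–16:00, 16:45–17:15, 17:30–18:15.
Chen free within 09:00–18:30: 09:30–09:45, 11:00–12:45, 13:15–18:30.
Ravi free within 09:00–18:30: 09:15–11:30, 11:45–13:15, 14:15–14:45, 17:00–17:15, 17:30–18:30.
Yusuf free within 09:00–18:30: 10:00–10:30, 11:30–13:00, 13:45–18:30.
Anders ∩ Chen: 09:30–09:45, 11:00–12:45, 13:15–13:30, 15:30–16:00, 16:45–17:15, 17:30–18:15.
Anders ∩ Chen ∩ Ulrich: 09:30–09:45, 13:15–13:30, 16:45–17:15, 17:30–18:15.
Anders ∩ Chen ∩ Ulrich ∩ Ravi: 09:30–09:45, 17:00–17:15, 17:30–18:15.
Anders ∩ Chen ∩ Ulrich ∩ Ravi ∩ Yusuf: 17:00–17:15, 17:30–18:15.
Common window lengths: 15, 45 min; longest is 45.

45 minutes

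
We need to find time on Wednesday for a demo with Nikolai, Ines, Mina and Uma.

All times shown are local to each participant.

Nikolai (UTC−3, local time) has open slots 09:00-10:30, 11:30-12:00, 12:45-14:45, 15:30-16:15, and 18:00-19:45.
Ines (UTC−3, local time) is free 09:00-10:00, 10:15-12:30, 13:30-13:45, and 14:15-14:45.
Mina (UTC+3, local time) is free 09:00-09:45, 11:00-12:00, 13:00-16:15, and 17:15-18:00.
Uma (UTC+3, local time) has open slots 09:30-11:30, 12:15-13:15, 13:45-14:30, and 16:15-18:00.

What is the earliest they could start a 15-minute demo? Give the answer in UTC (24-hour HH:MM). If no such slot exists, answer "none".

Nikolai → UTC: 12:00–13:30, 14:30–15:00, 15:45–17:45, 18:30–19:15, 21:00–22:45.
Ines → UTC: 12:00–13:00, 13:15–15:30, 16:30–16:45, 17:15–17:45.
Mina → UTC: 06:00–06:45, 08:00–09:00, 10:00–13:15, 14:15–15:00.
Uma → UTC: 06:30–08:30, 09:15–10:15, 10:45–11:30, 13:15–15:00.
Nikolai ∩ Ines: 12:00–13:00, 13:15–13:30, 14:30–15:00, 16:30–16:45, 17:15–17:45.
Nikolai ∩ Ines ∩ Mina: 12:00–13:00, 14:30–15:00.
Nikolai ∩ Ines ∩ Mina ∩ Uma: 14:30–15:00.
Windows ≥ 15 min: 14:30–15:00.
Earliest such window starts at 14:30.

14:30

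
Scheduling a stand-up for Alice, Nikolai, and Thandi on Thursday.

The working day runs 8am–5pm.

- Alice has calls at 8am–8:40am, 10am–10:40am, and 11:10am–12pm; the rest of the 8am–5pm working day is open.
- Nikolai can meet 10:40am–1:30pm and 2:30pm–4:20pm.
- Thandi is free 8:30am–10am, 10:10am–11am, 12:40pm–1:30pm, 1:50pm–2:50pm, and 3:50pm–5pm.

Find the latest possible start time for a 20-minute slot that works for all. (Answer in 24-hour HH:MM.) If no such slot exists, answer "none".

Alice free within 08:00–17:00: 08:40–10:00, 10:40–11:10, 12:00–17:00.
Alice ∩ Nikolai: 10:40–11:10, 12:00–13:30, 14:30–16:20.
Alice ∩ Nikolai ∩ Thandi: 10:40–11:00, 12:40–13:30, 14:30–14:50, 15:50–16:20.
Windows ≥ 20 min: 10:40–11:00, 12:40–13:30, 14:30–14:50, 15:50–16:20.
Latest start in the last window 15:50–16:20 is 16:20 − 20 min = 16:00.

16:00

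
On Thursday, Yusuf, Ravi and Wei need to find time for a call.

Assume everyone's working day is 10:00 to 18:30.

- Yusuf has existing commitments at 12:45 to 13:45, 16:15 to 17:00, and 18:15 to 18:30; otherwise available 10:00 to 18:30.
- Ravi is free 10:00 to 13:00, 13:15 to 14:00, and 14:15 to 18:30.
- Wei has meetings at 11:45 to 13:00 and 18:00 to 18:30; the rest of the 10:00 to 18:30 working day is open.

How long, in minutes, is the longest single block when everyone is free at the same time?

Yusuf free within 10:00–18:30: 10:00–12:45, 13:45–16:15, 17:00–18:15.
Wei free within 10:00–18:30: 10:00–11:45, 13:00–18:00.
Yusuf ∩ Ravi: 10:00–12:45, 13:45–14:00, 14:15–16:15, 17:00–18:15.
Yusuf ∩ Ravi ∩ Wei: 10:00–11:45, 13:45–14:00, 14:15–16:15, 17:00–18:00.
Common window lengths: 105, 15, 120, 60 min; longest is 120.

120 minutes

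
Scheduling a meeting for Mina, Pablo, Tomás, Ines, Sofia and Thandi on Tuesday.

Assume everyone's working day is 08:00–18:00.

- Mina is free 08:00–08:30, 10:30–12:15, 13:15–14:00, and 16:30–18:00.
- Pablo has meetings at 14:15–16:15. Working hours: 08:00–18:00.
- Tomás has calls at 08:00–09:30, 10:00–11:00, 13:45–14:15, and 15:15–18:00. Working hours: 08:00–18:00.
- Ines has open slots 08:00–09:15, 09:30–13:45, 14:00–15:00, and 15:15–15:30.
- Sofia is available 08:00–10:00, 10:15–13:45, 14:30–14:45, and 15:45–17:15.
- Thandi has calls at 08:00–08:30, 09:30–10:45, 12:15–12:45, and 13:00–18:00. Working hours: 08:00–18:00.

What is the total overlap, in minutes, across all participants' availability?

Pablo free within 08:00–18:00: 08:00–14:15, 16:15–18:00.
Tomás free within 08:00–18:00: 09:30–10:00, 11:00–13:45, 14:15–15:15.
Thandi free within 08:00–18:00: 08:30–09:30, 10:45–12:15, 12:45–13:00.
Mina ∩ Pablo: 08:00–08:30, 10:30–12:15, 13:15–14:00, 16:30–18:00.
Mina ∩ Pablo ∩ Tomás: 11:00–12:15, 13:15–13:45.
Mina ∩ Pablo ∩ Tomás ∩ Ines: 11:00–12:15, 13:15–13:45.
Mina ∩ Pablo ∩ Tomás ∩ Ines ∩ Sofia: 11:00–12:15, 13:15–13:45.
Mina ∩ Pablo ∩ Tomás ∩ Ines ∩ Sofia ∩ Thandi: 11:00–12:15.
Total common minutes: 75.

75 minutes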